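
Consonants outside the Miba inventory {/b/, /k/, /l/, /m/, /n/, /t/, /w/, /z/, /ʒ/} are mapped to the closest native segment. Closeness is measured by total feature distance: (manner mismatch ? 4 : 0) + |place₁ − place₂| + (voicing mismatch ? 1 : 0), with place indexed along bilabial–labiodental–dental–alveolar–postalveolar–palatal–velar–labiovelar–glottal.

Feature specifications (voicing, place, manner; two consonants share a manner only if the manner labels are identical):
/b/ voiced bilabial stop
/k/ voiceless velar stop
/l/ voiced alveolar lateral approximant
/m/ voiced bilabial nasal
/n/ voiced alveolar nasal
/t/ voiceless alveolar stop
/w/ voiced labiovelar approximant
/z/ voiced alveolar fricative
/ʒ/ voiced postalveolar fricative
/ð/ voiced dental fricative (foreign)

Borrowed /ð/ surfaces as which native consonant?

/z/ is closest: same manner (fricative), place distance 1 (dental→alveolar), same voicing; total 1. Next closest is /ʒ/ at distance 2.

z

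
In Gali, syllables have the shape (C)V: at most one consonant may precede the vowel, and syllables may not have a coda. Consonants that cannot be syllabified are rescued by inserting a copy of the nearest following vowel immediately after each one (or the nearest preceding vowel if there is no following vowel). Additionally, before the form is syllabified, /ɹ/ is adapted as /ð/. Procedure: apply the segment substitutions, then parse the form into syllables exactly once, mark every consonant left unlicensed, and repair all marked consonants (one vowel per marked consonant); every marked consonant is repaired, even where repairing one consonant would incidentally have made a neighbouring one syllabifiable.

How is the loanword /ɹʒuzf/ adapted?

ðuʒuzufu

Substitution: /ɹ/ → /ð/, giving /ðʒuzf/.
Under (C)V, the unsyllabifiable consonants are /ð/, /z/, /f/ (no codas are permitted; onsets are limited to one consonant).
Each unlicensed consonant becomes the onset of a new syllable: /ð/ → /ðu/, /z/ → /zu/, /f/ → /fu/.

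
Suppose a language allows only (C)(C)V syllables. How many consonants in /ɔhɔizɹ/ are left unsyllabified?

2

Syllabifying with onset maximization leaves /z/, /ɹ/ stranded (no codas are permitted; onsets may contain at most 2 consonants).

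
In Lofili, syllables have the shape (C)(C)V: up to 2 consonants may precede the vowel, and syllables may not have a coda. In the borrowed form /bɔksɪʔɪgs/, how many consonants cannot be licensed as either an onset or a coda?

2

Syllabifying with onset maximization leaves /g/, /s/ stranded (no codas are permitted; onsets may contain at most 2 consonants).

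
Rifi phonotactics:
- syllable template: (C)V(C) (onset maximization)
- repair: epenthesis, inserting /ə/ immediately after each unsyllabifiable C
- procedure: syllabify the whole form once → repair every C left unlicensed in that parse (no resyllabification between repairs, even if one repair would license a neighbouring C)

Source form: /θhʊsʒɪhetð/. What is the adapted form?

θəhʊsʒɪhetðə

Under (C)V(C), the unsyllabifiable consonants are /θ/, /ð/ (at most one coda consonant is licensed; onsets are limited to one consonant).
Inserting the epenthetic vowel yields /θ/ → /θə/, /ð/ → /ðə/.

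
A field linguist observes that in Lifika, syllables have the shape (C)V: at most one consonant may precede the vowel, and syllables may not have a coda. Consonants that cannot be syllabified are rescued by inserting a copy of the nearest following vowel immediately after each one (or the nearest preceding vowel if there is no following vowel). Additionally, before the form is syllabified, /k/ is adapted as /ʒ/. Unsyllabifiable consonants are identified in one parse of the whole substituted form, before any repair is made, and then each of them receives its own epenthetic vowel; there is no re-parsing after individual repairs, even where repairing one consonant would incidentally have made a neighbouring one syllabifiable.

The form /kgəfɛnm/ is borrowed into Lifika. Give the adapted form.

ʒəgəfɛnɛmɛ

Substitution: /k/ → /ʒ/, giving /ʒgəfɛnm/.
The consonants /ʒ/, /n/, /m/ cannot be parsed into a legal (C)V syllable (no codas are permitted; onsets are limited to one consonant).
Inserting the epenthetic vowel yields /ʒ/ → /ʒə/, /n/ → /nɛ/, /m/ → /mɛ/.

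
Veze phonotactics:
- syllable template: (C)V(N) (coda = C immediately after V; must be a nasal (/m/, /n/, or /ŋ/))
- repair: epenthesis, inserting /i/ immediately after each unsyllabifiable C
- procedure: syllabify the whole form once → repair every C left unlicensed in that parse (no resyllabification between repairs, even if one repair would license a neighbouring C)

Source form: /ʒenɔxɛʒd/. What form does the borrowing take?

The consonants /ʒ/, /d/ cannot be parsed into a legal (C)V(N) syllable (only a nasal (/m/, /n/, or /ŋ/) is licensed in coda position; onsets are limited to one consonant).
Inserting the epenthetic vowel yields /ʒ/ → /ʒi/, /d/ → /di/.

ʒenɔxɛʒidi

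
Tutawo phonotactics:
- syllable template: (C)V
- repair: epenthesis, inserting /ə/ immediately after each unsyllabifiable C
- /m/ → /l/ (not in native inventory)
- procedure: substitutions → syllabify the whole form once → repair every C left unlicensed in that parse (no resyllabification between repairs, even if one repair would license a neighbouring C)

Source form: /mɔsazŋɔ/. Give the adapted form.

Substitution: /m/ → /l/, giving /lɔsazŋɔ/.
Under (C)V, the unsyllabifiable consonants are /z/ (no codas are permitted; onsets are limited to one consonant).
Each unlicensed consonant becomes the onset of a new syllable: /z/ → /zə/.

lɔsazəŋɔ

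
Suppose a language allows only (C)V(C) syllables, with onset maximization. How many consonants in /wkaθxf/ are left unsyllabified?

The consonants /w/, /x/, /f/ cannot be parsed into a legal (C)V(C) syllable (at most one coda consonant is licensed; onsets are limited to one consonant).

3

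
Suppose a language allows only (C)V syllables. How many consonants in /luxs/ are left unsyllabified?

Syllabifying with onset maximization leaves /x/, /s/ stranded (no codas are permitted; onsets are limited to one consonant).

2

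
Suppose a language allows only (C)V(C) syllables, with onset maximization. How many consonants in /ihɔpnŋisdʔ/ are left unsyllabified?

The consonants /n/, /d/, /ʔ/ cannot be parsed into a legal (C)V(C) syllable (at most one coda consonant is licensed; onsets are limited to one consonant).

3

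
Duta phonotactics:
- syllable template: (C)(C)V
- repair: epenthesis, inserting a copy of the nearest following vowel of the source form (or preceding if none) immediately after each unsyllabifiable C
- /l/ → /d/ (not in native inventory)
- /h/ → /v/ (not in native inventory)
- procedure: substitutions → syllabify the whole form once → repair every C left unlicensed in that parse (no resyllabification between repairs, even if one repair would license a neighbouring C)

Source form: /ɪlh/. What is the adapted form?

Substitution: /l/ → /d/, /h/ → /v/, giving /ɪdv/.
Syllabifying with onset maximization leaves /d/, /v/ stranded (no codas are permitted; onsets may contain at most 2 consonants).
Inserting the epenthetic vowel yields /d/ → /dɪ/, /v/ → /vɪ/.

ɪdɪvɪ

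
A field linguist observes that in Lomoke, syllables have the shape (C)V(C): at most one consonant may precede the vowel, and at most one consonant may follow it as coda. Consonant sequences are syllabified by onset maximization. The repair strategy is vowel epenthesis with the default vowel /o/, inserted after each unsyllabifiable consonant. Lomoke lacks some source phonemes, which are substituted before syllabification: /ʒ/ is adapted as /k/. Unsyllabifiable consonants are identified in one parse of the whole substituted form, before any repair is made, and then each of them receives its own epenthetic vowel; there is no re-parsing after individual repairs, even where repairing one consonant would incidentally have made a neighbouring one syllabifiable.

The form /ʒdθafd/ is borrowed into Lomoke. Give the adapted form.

Substitution: /ʒ/ → /k/, giving /kdθafd/.
The consonants /k/, /d/, /d/ cannot be parsed into a legal (C)V(C) syllable (at most one coda consonant is licensed; onsets are limited to one consonant).
Inserting the epenthetic vowel yields /k/ → /ko/, /d/ → /do/, /d/ → /do/.

kodoθafdo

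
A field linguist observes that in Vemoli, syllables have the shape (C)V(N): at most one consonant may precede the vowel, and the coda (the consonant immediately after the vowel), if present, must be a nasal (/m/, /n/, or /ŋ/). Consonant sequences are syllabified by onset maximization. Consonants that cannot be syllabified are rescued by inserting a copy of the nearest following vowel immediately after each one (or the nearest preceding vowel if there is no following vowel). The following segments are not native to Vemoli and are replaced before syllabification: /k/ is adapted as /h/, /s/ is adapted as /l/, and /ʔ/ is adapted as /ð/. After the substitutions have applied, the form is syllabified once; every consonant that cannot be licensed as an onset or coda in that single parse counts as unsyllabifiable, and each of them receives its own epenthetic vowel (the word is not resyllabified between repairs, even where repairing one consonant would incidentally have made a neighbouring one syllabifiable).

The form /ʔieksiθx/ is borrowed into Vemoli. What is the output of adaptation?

ðiehiliθixi

Substitution: /ʔ/ → /ð/, /k/ → /h/, /s/ → /l/, giving /ðiehliθx/.
The consonants /h/, /θ/, /x/ cannot be parsed into a legal (C)V(N) syllable (only a nasal (/m/, /n/, or /ŋ/) is licensed in coda position; onsets are limited to one consonant).
Epenthesis after each stranded consonant: /h/ → /hi/, /θ/ → /θi/, /x/ → /xi/.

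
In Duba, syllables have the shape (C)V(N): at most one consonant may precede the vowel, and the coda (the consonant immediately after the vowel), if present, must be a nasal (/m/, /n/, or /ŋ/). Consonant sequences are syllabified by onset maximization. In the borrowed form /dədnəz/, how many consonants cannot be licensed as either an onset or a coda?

2

Under (C)V(N), the unsyllabifiable consonants are /d/, /z/ (only a nasal (/m/, /n/, or /ŋ/) is licensed in coda position; onsets are limited to one consonant).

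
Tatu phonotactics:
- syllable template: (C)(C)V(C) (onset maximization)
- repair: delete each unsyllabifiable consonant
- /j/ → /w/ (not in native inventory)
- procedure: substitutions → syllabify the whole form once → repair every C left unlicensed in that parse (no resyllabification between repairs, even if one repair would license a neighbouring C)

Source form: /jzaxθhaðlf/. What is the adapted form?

wzaxθhað

Substitution: /j/ → /w/, giving /wzaxθhaðlf/.
Syllabifying with onset maximization leaves /l/, /f/ stranded (at most one coda consonant is licensed; onsets may contain at most 2 consonants).
Deletion applies to /l/, /f/.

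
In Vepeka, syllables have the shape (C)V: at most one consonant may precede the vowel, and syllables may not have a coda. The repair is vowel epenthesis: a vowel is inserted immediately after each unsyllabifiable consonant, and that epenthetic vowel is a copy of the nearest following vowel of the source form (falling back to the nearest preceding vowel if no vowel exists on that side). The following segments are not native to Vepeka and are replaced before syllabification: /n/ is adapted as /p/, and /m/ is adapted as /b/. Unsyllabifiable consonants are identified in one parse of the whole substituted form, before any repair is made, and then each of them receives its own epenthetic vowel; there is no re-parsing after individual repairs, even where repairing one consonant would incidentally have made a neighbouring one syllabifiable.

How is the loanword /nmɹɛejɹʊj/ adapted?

pɛbɛɹɛejʊɹʊjʊ

Substitution: /n/ → /p/, /m/ → /b/, giving /pbɹɛejɹʊj/.
The consonants /p/, /b/, /j/, /j/ cannot be parsed into a legal (C)V syllable (no codas are permitted; onsets are limited to one consonant).
Inserting the epenthetic vowel yields /p/ → /pɛ/, /b/ → /bɛ/, /j/ → /jʊ/, /j/ → /jʊ/.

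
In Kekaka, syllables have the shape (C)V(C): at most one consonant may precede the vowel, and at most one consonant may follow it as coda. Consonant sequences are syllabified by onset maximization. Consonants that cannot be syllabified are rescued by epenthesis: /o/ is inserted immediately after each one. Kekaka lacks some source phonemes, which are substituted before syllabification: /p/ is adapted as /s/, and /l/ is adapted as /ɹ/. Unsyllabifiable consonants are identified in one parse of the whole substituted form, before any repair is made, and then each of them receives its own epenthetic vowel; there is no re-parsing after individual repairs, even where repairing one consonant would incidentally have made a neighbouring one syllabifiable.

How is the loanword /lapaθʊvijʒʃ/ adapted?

Substitution: /l/ → /ɹ/, /p/ → /s/, giving /ɹasaθʊvijʒʃ/.
Syllabifying with onset maximization leaves /ʒ/, /ʃ/ stranded (at most one coda consonant is licensed; onsets are limited to one consonant).
Epenthesis after each stranded consonant: /ʒ/ → /ʒo/, /ʃ/ → /ʃo/.

ɹasaθʊvijʒoʃo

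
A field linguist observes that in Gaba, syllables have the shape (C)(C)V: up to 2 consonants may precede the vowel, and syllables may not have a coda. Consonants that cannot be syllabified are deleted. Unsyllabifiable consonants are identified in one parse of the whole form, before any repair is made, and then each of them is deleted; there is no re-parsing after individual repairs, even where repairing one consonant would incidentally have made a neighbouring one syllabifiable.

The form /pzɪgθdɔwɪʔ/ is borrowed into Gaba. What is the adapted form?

pzɪθdɔwɪ

Syllabifying with onset maximization leaves /g/, /ʔ/ stranded (no codas are permitted; onsets may contain at most 2 consonants).
Deletion applies to /g/, /ʔ/.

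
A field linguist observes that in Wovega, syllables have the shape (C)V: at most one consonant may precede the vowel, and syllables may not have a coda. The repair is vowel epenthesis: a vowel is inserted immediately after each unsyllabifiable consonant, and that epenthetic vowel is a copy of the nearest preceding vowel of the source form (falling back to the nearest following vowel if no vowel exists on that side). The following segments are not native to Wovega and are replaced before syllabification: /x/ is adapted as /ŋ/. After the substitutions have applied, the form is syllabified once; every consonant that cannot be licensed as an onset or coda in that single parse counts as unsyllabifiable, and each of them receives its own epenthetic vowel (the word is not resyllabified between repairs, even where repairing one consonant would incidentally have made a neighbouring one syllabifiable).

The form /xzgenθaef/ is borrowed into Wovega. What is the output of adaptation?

ŋezegeneθaefe

Substitution: /x/ → /ŋ/, giving /ŋzgenθaef/.
Under (C)V, the unsyllabifiable consonants are /ŋ/, /z/, /n/, /f/ (no codas are permitted; onsets are limited to one consonant).
Each unlicensed consonant becomes the onset of a new syllable: /ŋ/ → /ŋe/, /z/ → /ze/, /n/ → /ne/, /f/ → /fe/.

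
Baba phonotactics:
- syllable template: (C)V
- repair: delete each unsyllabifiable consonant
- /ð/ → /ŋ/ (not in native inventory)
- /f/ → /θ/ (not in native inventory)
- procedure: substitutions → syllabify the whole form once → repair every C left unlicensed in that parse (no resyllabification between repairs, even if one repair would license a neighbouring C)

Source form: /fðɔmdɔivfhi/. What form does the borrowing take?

Substitution: /f/ → /θ/, /ð/ → /ŋ/, giving /θŋɔmdɔivθhi/.
The consonants /θ/, /m/, /v/, /θ/ cannot be parsed into a legal (C)V syllable (no codas are permitted; onsets are limited to one consonant).
Deleting the stranded consonants removes /θ/, /m/, /v/, /θ/.

ŋɔdɔihi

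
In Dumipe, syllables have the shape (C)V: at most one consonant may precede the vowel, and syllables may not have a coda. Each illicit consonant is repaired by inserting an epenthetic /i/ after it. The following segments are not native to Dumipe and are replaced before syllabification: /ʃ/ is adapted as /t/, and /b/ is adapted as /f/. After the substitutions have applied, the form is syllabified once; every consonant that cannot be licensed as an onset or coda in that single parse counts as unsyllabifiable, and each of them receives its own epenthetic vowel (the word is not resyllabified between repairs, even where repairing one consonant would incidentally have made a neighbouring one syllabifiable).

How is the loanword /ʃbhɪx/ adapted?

tifihɪxi

Substitution: /ʃ/ → /t/, /b/ → /f/, giving /tfhɪx/.
Syllabifying with onset maximization leaves /t/, /f/, /x/ stranded (no codas are permitted; onsets are limited to one consonant).
Each unlicensed consonant becomes the onset of a new syllable: /t/ → /ti/, /f/ → /fi/, /x/ → /xi/.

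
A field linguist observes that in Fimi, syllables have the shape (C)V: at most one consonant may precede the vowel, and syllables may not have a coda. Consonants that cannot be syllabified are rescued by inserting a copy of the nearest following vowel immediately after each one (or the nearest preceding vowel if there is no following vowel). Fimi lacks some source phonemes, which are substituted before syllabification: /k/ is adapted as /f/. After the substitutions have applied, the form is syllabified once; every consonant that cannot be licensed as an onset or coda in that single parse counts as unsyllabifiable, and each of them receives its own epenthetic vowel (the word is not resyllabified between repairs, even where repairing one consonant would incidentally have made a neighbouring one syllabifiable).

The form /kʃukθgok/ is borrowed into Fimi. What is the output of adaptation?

fuʃufoθogofo

Substitution: /k/ → /f/, giving /fʃufθgof/.
Under (C)V, the unsyllabifiable consonants are /f/, /f/, /θ/, /f/ (no codas are permitted; onsets are limited to one consonant).
Inserting the epenthetic vowel yields /f/ → /fu/, /f/ → /fo/, /θ/ → /θo/, /f/ → /fo/.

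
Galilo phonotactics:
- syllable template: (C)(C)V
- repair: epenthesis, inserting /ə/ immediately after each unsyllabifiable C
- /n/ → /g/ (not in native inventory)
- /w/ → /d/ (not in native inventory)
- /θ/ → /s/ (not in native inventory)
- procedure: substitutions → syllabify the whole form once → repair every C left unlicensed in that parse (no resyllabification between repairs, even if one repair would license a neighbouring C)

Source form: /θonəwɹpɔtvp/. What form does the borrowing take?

sogədəɹpɔtəvəpə

Substitution: /θ/ → /s/, /n/ → /g/, /w/ → /d/, giving /sogədɹpɔtvp/.
Syllabifying with onset maximization leaves /d/, /t/, /v/, /p/ stranded (no codas are permitted; onsets may contain at most 2 consonants).
Inserting the epenthetic vowel yields /d/ → /də/, /t/ → /tə/, /v/ → /və/, /p/ → /pə/.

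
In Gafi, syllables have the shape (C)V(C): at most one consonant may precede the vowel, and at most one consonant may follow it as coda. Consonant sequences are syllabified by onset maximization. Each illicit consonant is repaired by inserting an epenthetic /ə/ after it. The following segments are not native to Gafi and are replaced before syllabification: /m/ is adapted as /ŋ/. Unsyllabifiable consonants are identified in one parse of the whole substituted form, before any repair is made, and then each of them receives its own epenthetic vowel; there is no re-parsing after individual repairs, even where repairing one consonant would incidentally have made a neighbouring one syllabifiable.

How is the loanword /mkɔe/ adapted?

ŋəkɔe

Substitution: /m/ → /ŋ/, giving /ŋkɔe/.
Under (C)V(C), the unsyllabifiable consonants are /ŋ/ (at most one coda consonant is licensed; onsets are limited to one consonant).
Inserting the epenthetic vowel yields /ŋ/ → /ŋə/.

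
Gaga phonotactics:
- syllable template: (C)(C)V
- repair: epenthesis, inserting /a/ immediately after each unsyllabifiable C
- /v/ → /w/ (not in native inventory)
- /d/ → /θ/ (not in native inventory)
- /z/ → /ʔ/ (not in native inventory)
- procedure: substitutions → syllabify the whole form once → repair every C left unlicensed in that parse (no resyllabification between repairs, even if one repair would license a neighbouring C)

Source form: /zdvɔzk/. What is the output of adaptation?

ʔaθwɔʔaka

Substitution: /z/ → /ʔ/, /d/ → /θ/, /v/ → /w/, giving /ʔθwɔʔk/.
The consonants /ʔ/, /ʔ/, /k/ cannot be parsed into a legal (C)(C)V syllable (no codas are permitted; onsets may contain at most 2 consonants).
Inserting the epenthetic vowel yields /ʔ/ → /ʔa/, /ʔ/ → /ʔa/, /k/ → /ka/.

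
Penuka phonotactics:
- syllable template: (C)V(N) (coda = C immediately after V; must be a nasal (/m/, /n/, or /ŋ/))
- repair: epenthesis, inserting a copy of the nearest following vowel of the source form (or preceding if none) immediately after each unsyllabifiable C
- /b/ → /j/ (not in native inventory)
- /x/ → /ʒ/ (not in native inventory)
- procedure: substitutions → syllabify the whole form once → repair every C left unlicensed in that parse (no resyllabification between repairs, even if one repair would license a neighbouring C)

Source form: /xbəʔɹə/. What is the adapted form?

ʒəjəʔəɹə

Substitution: /x/ → /ʒ/, /b/ → /j/, giving /ʒjəʔɹə/.
Syllabifying with onset maximization leaves /ʒ/, /ʔ/ stranded (only a nasal (/m/, /n/, or /ŋ/) is licensed in coda position; onsets are limited to one consonant).
Epenthesis after each stranded consonant: /ʒ/ → /ʒə/, /ʔ/ → /ʔə/.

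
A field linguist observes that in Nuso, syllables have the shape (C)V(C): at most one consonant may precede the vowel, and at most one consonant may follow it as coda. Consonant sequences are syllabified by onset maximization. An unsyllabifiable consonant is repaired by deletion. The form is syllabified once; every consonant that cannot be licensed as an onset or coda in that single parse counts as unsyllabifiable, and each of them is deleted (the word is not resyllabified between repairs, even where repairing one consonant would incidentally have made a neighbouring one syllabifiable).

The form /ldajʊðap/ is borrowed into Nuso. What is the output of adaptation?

dajʊðap

Syllabifying with onset maximization leaves /l/ stranded (at most one coda consonant is licensed; onsets are limited to one consonant).
Deletion applies to /l/.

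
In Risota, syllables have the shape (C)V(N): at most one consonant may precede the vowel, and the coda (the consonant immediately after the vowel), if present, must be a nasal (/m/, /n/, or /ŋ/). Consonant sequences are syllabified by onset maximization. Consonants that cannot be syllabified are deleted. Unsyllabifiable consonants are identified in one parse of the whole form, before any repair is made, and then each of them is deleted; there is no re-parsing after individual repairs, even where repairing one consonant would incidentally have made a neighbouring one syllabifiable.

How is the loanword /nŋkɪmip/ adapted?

kɪmi

Syllabifying with onset maximization leaves /n/, /ŋ/, /p/ stranded (only a nasal (/m/, /n/, or /ŋ/) is licensed in coda position; onsets are limited to one consonant).
Deletion applies to /n/, /ŋ/, /p/.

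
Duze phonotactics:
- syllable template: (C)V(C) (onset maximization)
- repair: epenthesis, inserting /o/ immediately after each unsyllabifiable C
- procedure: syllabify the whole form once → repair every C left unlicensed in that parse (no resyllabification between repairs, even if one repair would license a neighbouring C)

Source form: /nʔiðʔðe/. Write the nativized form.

noʔiðʔoðe

Under (C)V(C), the unsyllabifiable consonants are /n/, /ʔ/ (at most one coda consonant is licensed; onsets are limited to one consonant).
Epenthesis after each stranded consonant: /n/ → /no/, /ʔ/ → /ʔo/.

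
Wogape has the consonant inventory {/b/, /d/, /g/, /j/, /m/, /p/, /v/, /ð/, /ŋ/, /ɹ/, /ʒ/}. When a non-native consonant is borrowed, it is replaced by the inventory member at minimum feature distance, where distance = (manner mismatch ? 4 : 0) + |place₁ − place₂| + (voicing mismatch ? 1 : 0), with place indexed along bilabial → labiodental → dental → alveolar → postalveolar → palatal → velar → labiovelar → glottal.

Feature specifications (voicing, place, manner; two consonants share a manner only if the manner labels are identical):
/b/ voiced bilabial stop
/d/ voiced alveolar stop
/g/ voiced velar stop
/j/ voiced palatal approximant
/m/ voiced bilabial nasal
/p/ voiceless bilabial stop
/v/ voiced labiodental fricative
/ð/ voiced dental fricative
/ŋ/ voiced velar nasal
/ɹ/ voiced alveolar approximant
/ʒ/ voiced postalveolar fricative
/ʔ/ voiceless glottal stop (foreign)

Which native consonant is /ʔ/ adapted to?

g

/g/ is closest: same manner (stop), place distance 2 (glottal→velar), voicing differs (+1); total 3. Next closest is /d/ at distance 6.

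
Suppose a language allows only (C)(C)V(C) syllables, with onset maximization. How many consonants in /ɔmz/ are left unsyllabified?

1

Syllabifying with onset maximization leaves /z/ stranded (at most one coda consonant is licensed; onsets may contain at most 2 consonants).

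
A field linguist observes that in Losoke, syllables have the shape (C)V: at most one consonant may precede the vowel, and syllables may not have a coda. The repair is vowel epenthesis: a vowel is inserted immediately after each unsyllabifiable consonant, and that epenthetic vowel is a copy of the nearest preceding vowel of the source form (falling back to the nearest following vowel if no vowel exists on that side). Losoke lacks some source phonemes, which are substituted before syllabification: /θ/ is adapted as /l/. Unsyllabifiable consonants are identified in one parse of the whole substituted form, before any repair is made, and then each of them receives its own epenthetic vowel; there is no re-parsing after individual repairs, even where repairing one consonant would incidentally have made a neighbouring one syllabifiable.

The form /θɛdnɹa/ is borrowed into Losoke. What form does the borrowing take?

lɛdɛnɛɹa

Substitution: /θ/ → /l/, giving /lɛdnɹa/.
The consonants /d/, /n/ cannot be parsed into a legal (C)V syllable (no codas are permitted; onsets are limited to one consonant).
Inserting the epenthetic vowel yields /d/ → /dɛ/, /n/ → /nɛ/.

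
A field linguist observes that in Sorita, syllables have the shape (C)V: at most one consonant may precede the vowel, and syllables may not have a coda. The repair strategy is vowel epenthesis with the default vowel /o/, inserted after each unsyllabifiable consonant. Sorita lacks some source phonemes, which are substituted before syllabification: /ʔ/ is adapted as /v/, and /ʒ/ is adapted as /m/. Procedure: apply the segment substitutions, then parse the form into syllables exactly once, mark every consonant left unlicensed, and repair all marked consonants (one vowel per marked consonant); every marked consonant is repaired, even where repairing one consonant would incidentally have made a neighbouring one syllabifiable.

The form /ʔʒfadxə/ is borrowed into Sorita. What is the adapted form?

vomofadoxə

Substitution: /ʔ/ → /v/, /ʒ/ → /m/, giving /vmfadxə/.
Syllabifying with onset maximization leaves /v/, /m/, /d/ stranded (no codas are permitted; onsets are limited to one consonant).
Epenthesis after each stranded consonant: /v/ → /vo/, /m/ → /mo/, /d/ → /do/.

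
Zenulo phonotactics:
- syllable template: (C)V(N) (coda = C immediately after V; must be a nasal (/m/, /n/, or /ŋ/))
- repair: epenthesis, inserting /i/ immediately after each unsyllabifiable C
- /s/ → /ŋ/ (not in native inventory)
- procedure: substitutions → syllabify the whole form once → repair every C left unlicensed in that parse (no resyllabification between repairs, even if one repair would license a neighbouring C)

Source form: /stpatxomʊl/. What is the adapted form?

Substitution: /s/ → /ŋ/, giving /ŋtpatxomʊl/.
The consonants /ŋ/, /t/, /t/, /l/ cannot be parsed into a legal (C)V(N) syllable (only a nasal (/m/, /n/, or /ŋ/) is licensed in coda position; onsets are limited to one consonant).
Inserting the epenthetic vowel yields /ŋ/ → /ŋi/, /t/ → /ti/, /t/ → /ti/, /l/ → /li/.

ŋitipatixomʊli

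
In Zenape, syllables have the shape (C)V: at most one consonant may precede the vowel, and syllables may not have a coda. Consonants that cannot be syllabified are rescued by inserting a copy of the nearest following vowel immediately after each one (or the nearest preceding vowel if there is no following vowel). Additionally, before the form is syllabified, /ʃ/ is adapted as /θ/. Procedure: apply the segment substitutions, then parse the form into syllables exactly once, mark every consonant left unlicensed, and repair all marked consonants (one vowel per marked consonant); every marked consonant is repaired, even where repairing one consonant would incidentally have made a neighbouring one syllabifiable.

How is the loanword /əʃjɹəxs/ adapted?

Substitution: /ʃ/ → /θ/, giving /əθjɹəxs/.
Under (C)V, the unsyllabifiable consonants are /θ/, /j/, /x/, /s/ (no codas are permitted; onsets are limited to one consonant).
Inserting the epenthetic vowel yields /θ/ → /θə/, /j/ → /jə/, /x/ → /xə/, /s/ → /sə/.

əθəjəɹəxəsə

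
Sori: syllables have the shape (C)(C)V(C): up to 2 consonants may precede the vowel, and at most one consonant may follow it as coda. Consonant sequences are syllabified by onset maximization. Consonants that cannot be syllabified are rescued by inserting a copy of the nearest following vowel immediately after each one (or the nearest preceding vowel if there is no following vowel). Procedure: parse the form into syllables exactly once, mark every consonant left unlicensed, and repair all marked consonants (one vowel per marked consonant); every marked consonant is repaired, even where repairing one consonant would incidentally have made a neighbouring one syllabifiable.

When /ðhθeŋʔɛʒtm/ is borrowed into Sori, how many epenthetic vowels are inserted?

The unsyllabifiable consonants are /ð/, /t/, /m/; each receives one epenthetic vowel.

3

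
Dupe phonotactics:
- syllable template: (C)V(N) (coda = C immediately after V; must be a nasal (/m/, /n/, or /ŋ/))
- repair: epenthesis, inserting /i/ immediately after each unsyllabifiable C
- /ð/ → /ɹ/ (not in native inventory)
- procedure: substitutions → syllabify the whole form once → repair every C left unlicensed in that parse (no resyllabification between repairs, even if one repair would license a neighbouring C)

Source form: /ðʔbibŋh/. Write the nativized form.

ɹiʔibibiŋihi

Substitution: /ð/ → /ɹ/, giving /ɹʔbibŋh/.
The consonants /ɹ/, /ʔ/, /b/, /ŋ/, /h/ cannot be parsed into a legal (C)V(N) syllable (only a nasal (/m/, /n/, or /ŋ/) is licensed in coda position; onsets are limited to one consonant).
Each unlicensed consonant becomes the onset of a new syllable: /ɹ/ → /ɹi/, /ʔ/ → /ʔi/, /b/ → /bi/, /ŋ/ → /ŋi/, /h/ → /hi/.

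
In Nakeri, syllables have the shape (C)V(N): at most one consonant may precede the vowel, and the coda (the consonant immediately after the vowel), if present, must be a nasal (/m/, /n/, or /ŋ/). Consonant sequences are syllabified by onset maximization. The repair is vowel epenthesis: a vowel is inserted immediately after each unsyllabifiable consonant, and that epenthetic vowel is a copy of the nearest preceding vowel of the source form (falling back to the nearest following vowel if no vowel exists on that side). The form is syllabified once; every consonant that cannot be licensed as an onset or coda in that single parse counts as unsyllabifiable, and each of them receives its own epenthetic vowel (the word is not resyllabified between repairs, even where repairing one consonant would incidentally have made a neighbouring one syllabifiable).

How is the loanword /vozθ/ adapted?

vozoθo

Under (C)V(N), the unsyllabifiable consonants are /z/, /θ/ (only a nasal (/m/, /n/, or /ŋ/) is licensed in coda position; onsets are limited to one consonant).
Inserting the epenthetic vowel yields /z/ → /zo/, /θ/ → /θo/.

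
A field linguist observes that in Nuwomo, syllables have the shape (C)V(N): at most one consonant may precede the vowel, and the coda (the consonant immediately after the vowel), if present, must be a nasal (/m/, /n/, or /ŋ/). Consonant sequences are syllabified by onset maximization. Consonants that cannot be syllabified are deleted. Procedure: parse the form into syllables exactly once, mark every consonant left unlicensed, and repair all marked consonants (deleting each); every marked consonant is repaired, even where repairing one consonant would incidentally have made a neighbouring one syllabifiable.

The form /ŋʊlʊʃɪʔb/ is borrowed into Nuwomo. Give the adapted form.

Syllabifying with onset maximization leaves /ʔ/, /b/ stranded (only a nasal (/m/, /n/, or /ŋ/) is licensed in coda position; onsets are limited to one consonant).
Deleting the stranded consonants removes /ʔ/, /b/.

ŋʊlʊʃɪ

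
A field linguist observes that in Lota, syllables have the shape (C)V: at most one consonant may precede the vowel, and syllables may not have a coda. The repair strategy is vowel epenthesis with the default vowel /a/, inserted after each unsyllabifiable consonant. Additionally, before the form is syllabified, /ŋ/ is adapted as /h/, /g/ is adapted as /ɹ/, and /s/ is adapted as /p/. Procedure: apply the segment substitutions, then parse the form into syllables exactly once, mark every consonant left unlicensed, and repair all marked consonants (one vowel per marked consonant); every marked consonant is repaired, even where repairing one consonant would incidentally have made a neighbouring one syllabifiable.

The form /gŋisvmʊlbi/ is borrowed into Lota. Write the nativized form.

Substitution: /g/ → /ɹ/, /ŋ/ → /h/, /s/ → /p/, giving /ɹhipvmʊlbi/.
Under (C)V, the unsyllabifiable consonants are /ɹ/, /p/, /v/, /l/ (no codas are permitted; onsets are limited to one consonant).
Inserting the epenthetic vowel yields /ɹ/ → /ɹa/, /p/ → /pa/, /v/ → /va/, /l/ → /la/.

ɹahipavamʊlabi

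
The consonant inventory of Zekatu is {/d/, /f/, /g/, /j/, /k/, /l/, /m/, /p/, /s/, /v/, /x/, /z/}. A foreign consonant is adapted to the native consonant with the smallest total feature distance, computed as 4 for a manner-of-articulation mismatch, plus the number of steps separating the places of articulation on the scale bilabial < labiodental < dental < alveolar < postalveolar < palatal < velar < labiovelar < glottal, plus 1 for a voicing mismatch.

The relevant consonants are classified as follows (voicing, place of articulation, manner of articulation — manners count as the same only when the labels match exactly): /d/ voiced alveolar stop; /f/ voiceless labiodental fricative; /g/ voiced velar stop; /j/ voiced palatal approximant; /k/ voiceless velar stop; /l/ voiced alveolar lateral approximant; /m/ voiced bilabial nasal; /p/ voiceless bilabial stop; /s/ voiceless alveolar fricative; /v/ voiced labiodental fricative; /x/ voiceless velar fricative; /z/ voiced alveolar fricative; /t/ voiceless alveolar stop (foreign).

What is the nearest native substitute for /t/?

d

/d/ is closest: same manner (stop), place distance 0 (alveolar→alveolar), voicing differs (+1); total 1. Next closest is /k/ at distance 3.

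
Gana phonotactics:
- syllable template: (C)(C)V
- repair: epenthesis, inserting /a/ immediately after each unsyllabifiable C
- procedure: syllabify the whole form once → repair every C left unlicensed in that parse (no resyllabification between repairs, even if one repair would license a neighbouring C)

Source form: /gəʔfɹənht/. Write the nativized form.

Under (C)(C)V, the unsyllabifiable consonants are /ʔ/, /n/, /h/, /t/ (no codas are permitted; onsets may contain at most 2 consonants).
Each unlicensed consonant becomes the onset of a new syllable: /ʔ/ → /ʔa/, /n/ → /na/, /h/ → /ha/, /t/ → /ta/.

gəʔafɹənahata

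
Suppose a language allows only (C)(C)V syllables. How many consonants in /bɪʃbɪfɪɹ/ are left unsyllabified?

The consonants /ɹ/ cannot be parsed into a legal (C)(C)V syllable (no codas are permitted; onsets may contain at most 2 consonants).

1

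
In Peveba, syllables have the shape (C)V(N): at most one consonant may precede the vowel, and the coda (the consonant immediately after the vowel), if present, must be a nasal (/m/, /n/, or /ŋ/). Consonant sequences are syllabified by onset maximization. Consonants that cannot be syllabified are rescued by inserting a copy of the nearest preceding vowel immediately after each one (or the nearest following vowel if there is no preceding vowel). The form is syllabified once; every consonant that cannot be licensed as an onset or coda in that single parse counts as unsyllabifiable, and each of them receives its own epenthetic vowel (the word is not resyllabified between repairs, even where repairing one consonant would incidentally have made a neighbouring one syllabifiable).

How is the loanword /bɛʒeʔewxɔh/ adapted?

bɛʒeʔewexɔhɔ

Under (C)V(N), the unsyllabifiable consonants are /w/, /h/ (only a nasal (/m/, /n/, or /ŋ/) is licensed in coda position; onsets are limited to one consonant).
Epenthesis after each stranded consonant: /w/ → /we/, /h/ → /hɔ/.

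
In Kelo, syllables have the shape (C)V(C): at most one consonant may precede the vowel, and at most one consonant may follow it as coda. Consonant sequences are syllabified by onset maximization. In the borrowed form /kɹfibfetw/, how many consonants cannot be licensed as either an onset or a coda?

Under (C)V(C), the unsyllabifiable consonants are /k/, /ɹ/, /w/ (at most one coda consonant is licensed; onsets are limited to one consonant).

3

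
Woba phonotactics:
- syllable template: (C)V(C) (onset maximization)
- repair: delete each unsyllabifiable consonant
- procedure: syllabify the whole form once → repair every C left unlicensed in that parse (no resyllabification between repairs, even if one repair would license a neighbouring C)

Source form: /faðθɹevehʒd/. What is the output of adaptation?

Syllabifying with onset maximization leaves /θ/, /ʒ/, /d/ stranded (at most one coda consonant is licensed; onsets are limited to one consonant).
Deletion applies to /θ/, /ʒ/, /d/.

faðɹeveh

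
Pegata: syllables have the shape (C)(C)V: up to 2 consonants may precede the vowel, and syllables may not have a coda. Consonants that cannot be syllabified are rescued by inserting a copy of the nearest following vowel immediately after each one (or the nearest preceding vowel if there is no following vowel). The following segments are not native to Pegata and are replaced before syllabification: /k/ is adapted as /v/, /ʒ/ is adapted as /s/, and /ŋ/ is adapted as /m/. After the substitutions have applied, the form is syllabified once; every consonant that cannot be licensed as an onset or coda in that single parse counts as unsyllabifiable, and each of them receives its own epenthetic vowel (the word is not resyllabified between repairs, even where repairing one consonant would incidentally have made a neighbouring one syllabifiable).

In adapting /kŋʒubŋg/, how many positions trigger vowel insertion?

4

After substitution the input is /vmsubmg/.
The unsyllabifiable consonants are /v/, /b/, /m/, /g/; each receives one epenthetic vowel.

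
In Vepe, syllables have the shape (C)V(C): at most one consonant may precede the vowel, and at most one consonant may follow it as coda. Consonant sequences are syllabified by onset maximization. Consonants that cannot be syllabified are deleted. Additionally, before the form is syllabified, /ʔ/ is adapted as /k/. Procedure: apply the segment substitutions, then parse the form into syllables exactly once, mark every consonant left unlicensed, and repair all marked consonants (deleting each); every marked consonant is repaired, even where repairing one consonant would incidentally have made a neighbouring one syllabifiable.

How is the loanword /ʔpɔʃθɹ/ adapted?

pɔʃ

Substitution: /ʔ/ → /k/, giving /kpɔʃθɹ/.
The consonants /k/, /θ/, /ɹ/ cannot be parsed into a legal (C)V(C) syllable (at most one coda consonant is licensed; onsets are limited to one consonant).
Each unlicensed consonant is deleted: /k/, /θ/, /ɹ/.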